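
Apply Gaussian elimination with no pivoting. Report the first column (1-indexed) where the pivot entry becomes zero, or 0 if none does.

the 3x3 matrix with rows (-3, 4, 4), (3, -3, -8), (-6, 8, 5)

Naive forward elimination:
R2 <- R2 - (-1)*R1:  [  0   1  -4 ]
R3 <- R3 - (2)*R1:  [  0   0  -3 ]
All pivots nonzero; naive elimination completes without hitting a zero pivot.

first zero-pivot column = 0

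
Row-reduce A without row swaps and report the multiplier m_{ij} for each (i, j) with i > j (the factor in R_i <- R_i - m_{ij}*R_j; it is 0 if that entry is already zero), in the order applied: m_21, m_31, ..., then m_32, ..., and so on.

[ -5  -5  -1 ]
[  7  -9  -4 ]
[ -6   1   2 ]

Forward elimination:
R2 <- R2 - (-7/5)*R1:  [     0    -16  -27/5 ]
R3 <- R3 - (6/5)*R1:  [    0     7  16/5 ]
R3 <- R3 - (-7/16)*R2:  [     0      0  67/80 ]
Multipliers (in order of application): m_{21} = -7/5, m_{31} = 6/5, m_{32} = -7/16

multipliers: -7/5, 6/5, -7/16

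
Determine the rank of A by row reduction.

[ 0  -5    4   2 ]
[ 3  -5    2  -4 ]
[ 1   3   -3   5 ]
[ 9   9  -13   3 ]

rank(A) = 3

Row reduction:
R1 <-> R2   (pivot in column 1 was zero)
[ 3  -5    2  -4 ]
[ 0  -5    4   2 ]
[ 1   3   -3   5 ]
[ 9   9  -13   3 ]
R3 <- R3 - (1/3)*R1:  [     0   14/3  -11/3   19/3 ]
R4 <- R4 - (3)*R1:  [   0   24  -19   15 ]
R3 <- R3 - (-14/15)*R2:  [    0     0  1/15  41/5 ]
R4 <- R4 - (-24/5)*R2:  [     0      0    1/5  123/5 ]
R4 <- R4 - (3)*R3:  [ 0  0  0  0 ]
Row echelon form:
[ 3  -5     2    -4 ]
[ 0  -5     4     2 ]
[ 0   0  1/15  41/5 ]
[ 0   0     0     0 ]
Nonzero rows / pivot columns: 3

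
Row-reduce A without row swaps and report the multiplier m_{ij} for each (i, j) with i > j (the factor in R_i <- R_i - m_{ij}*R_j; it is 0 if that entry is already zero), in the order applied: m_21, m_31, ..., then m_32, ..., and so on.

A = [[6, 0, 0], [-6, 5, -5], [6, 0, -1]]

Forward elimination:
R2 <- R2 - (-1)*R1:  [  0   5  -5 ]
R3 <- R3 - (1)*R1:  [  0   0  -1 ]
R3: entry in column 2 is already 0 -> m_{32} = 0 (no row operation needed)
Multipliers (in order of application): m_{21} = -1, m_{31} = 1, m_{32} = 0

multipliers: -1, 1, 0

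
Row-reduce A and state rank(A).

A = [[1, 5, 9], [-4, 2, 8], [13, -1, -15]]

rank(A) = 2

Row reduction:
R2 <- R2 - (-4)*R1:  [  0  22  44 ]
R3 <- R3 - (13)*R1:  [    0   -66  -132 ]
R3 <- R3 - (-3)*R2:  [ 0  0  0 ]
Row echelon form:
[ 1   5   9 ]
[ 0  22  44 ]
[ 0   0   0 ]
Nonzero rows / pivot columns: 2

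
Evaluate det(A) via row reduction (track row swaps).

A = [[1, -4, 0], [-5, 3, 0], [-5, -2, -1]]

det(A) = 17

Forward elimination:
R2 <- R2 - (-5)*R1:  [   0  -17    0 ]
R3 <- R3 - (-5)*R1:  [   0  -22   -1 ]
R3 <- R3 - (22/17)*R2:  [  0   0  -1 ]
Upper-triangular form:
[ 1   -4   0 ]
[ 0  -17   0 ]
[ 0    0  -1 ]
det(A) = (-1)^0 * (1) * (-17) * (-1) = 17  (0 row swaps -> sign +1)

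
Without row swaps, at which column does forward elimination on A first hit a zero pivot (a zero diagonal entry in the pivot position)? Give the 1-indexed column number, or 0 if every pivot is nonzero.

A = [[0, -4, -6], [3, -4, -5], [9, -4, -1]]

first zero-pivot column = 1

Naive forward elimination:
Pivot entry (1,1) is zero but row 2 has 3 in column 1 -> naive elimination stops; a row interchange (e.g. R1 <-> R2) would be required here.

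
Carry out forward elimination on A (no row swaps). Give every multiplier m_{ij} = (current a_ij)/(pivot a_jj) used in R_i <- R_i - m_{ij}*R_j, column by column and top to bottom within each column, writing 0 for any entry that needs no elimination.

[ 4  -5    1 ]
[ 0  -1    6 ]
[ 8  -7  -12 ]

multipliers: 0, 2, -3

Forward elimination:
R2: entry in column 1 is already 0 -> m_{21} = 0 (no row operation needed)
R3 <- R3 - (2)*R1:  [   0    3  -14 ]
R3 <- R3 - (-3)*R2:  [ 0  0  4 ]
Multipliers (in order of application): m_{21} = 0, m_{31} = 2, m_{32} = -3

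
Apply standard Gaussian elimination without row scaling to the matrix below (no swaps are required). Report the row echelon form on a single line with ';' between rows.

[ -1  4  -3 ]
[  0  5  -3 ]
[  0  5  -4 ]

REF = [-1 4 -3; 0 5 -3; 0 0 -1]

Forward elimination:
R3 <- R3 - (1)*R2:  [  0   0  -1 ]
Row echelon form:
[ -1  4  -3 ]
[  0  5  -3 ]
[  0  0  -1 ]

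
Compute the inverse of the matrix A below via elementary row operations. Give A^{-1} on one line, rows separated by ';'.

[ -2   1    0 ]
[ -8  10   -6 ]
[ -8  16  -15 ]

Gauss-Jordan on [A | I]:
R1 <- (1/-2)*R1:  [    1  -1/2     0  |  -1/2     0     0 ]
R2 <- R2 - (-8)*R1:  [  0   6  -6  |  -4   1   0 ]
R3 <- R3 - (-8)*R1:  [   0   12  -15  |   -4    0    1 ]
R2 <- (1/6)*R2:  [    0     1    -1  |  -2/3   1/6     0 ]
R1 <- R1 - (-1/2)*R2:  [    1     0  -1/2  |  -5/6  1/12     0 ]
R3 <- R3 - (12)*R2:  [  0   0  -3  |   4  -2   1 ]
R3 <- (1/-3)*R3:  [    0     0     1  |  -4/3   2/3  -1/3 ]
R1 <- R1 - (-1/2)*R3:  [    1     0     0  |  -3/2  5/12  -1/6 ]
R2 <- R2 - (-1)*R3:  [    0     1     0  |    -2   5/6  -1/3 ]
Right block of [I | A^{-1}] is the inverse:
[ -3/2  5/12  -1/6 ]
[   -2   5/6  -1/3 ]
[ -4/3   2/3  -1/3 ]

inverse = [-3/2 5/12 -1/6; -2 5/6 -1/3; -4/3 2/3 -1/3]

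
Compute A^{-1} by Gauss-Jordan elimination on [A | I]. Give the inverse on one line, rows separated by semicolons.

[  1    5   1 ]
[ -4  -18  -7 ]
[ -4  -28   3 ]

Gauss-Jordan on [A | I]:
R2 <- R2 - (-4)*R1:  [  0   2  -3  |   4   1   0 ]
R3 <- R3 - (-4)*R1:  [  0  -8   7  |   4   0   1 ]
R2 <- (1/2)*R2:  [    0     1  -3/2  |     2   1/2     0 ]
R1 <- R1 - (5)*R2:  [    1     0  17/2  |    -9  -5/2     0 ]
R3 <- R3 - (-8)*R2:  [  0   0  -5  |  20   4   1 ]
R3 <- (1/-5)*R3:  [    0     0     1  |    -4  -4/5  -1/5 ]
R1 <- R1 - (17/2)*R3:  [     1      0      0  |     25  43/10  17/10 ]
R2 <- R2 - (-3/2)*R3:  [     0      1      0  |     -4  -7/10  -3/10 ]
Right block of [I | A^{-1}] is the inverse:
[ 25  43/10  17/10 ]
[ -4  -7/10  -3/10 ]
[ -4   -4/5   -1/5 ]

inverse = [25 43/10 17/10; -4 -7/10 -3/10; -4 -4/5 -1/5]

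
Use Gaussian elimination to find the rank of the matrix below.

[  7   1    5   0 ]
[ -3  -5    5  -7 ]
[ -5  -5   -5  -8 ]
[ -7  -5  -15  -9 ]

Row reduction:
R2 <- R2 - (-3/7)*R1:  [     0  -32/7   50/7     -7 ]
R3 <- R3 - (-5/7)*R1:  [     0  -30/7  -10/7     -8 ]
R4 <- R4 - (-1)*R1:  [   0   -4  -10   -9 ]
R3 <- R3 - (15/16)*R2:  [      0       0   -65/8  -23/16 ]
R4 <- R4 - (7/8)*R2:  [     0      0  -65/4  -23/8 ]
R4 <- R4 - (2)*R3:  [ 0  0  0  0 ]
Row echelon form:
[ 7      1      5       0 ]
[ 0  -32/7   50/7      -7 ]
[ 0      0  -65/8  -23/16 ]
[ 0      0      0       0 ]
Nonzero rows / pivot columns: 3

rank(A) = 3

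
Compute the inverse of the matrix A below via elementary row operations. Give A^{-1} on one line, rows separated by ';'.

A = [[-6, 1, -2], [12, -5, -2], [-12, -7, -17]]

Gauss-Jordan on [A | I]:
R1 <- (1/-6)*R1:  [    1  -1/6   1/3  |  -1/6     0     0 ]
R2 <- R2 - (12)*R1:  [  0  -3  -6  |   2   1   0 ]
R3 <- R3 - (-12)*R1:  [   0   -9  -13  |   -2    0    1 ]
R2 <- (1/-3)*R2:  [    0     1     2  |  -2/3  -1/3     0 ]
R1 <- R1 - (-1/6)*R2:  [     1      0    2/3  |  -5/18  -1/18      0 ]
R3 <- R3 - (-9)*R2:  [  0   0   5  |  -8  -3   1 ]
R3 <- (1/5)*R3:  [    0     0     1  |  -8/5  -3/5   1/5 ]
R1 <- R1 - (2/3)*R3:  [     1      0      0  |  71/90  31/90  -2/15 ]
R2 <- R2 - (2)*R3:  [     0      1      0  |  38/15  13/15   -2/5 ]
Right block of [I | A^{-1}] is the inverse:
[ 71/90  31/90  -2/15 ]
[ 38/15  13/15   -2/5 ]
[  -8/5   -3/5    1/5 ]

inverse = [71/90 31/90 -2/15; 38/15 13/15 -2/5; -8/5 -3/5 1/5]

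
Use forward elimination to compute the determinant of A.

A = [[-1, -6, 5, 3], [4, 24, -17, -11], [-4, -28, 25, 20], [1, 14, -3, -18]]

Forward elimination:
R2 <- R2 - (-4)*R1:  [ 0  0  3  1 ]
R3 <- R3 - (4)*R1:  [  0  -4   5   8 ]
R4 <- R4 - (-1)*R1:  [   0    8    2  -15 ]
R2 <-> R3   (pivot in column 2 was zero)
[ -1  -6  5    3 ]
[  0  -4  5    8 ]
[  0   0  3    1 ]
[  0   8  2  -15 ]
R4 <- R4 - (-2)*R2:  [  0   0  12   1 ]
R4 <- R4 - (4)*R3:  [  0   0   0  -3 ]
Upper-triangular form:
[ -1  -6  5   3 ]
[  0  -4  5   8 ]
[  0   0  3   1 ]
[  0   0  0  -3 ]
det(A) = (-1)^1 * (-1) * (-4) * (3) * (-3) = 36  (1 row swap -> sign -1)

det(A) = 36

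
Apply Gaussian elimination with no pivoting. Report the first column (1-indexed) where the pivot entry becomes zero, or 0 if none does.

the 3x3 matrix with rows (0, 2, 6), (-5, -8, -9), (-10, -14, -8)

first zero-pivot column = 1

Naive forward elimination:
Pivot entry (1,1) is zero but row 2 has -5 in column 1 -> naive elimination stops; a row interchange (e.g. R1 <-> R2) would be required here.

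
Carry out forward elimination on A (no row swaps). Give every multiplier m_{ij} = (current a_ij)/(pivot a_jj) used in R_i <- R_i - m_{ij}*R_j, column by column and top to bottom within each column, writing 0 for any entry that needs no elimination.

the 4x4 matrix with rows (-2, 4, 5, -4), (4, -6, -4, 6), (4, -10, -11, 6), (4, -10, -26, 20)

Forward elimination:
R2 <- R2 - (-2)*R1:  [  0   2   6  -2 ]
R3 <- R3 - (-2)*R1:  [  0  -2  -1  -2 ]
R4 <- R4 - (-2)*R1:  [   0   -2  -16   12 ]
R3 <- R3 - (-1)*R2:  [  0   0   5  -4 ]
R4 <- R4 - (-1)*R2:  [   0    0  -10   10 ]
R4 <- R4 - (-2)*R3:  [ 0  0  0  2 ]
Multipliers (in order of application): m_{21} = -2, m_{31} = -2, m_{41} = -2, m_{32} = -1, m_{42} = -1, m_{43} = -2

multipliers: -2, -2, -2, -1, -1, -2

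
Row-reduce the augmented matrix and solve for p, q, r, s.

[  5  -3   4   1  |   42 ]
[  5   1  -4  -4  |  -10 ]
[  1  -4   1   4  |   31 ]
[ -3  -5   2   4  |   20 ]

(4, -2, 3, 4)

Forward elimination on [A|b]:
R2 <- R2 - (1)*R1:  [   0    4   -8   -5  -52 ]
R3 <- R3 - (1/5)*R1:  [     0  -17/5    1/5   19/5  113/5 ]
R4 <- R4 - (-3/5)*R1:  [     0  -34/5   22/5   23/5  226/5 ]
R3 <- R3 - (-17/20)*R2:  [      0       0   -33/5   -9/20  -108/5 ]
R4 <- R4 - (-17/10)*R2:  [      0       0   -46/5  -39/10  -216/5 ]
R4 <- R4 - (46/33)*R3:  [       0        0        0   -36/11  -144/11 ]
Row echelon form:
[ 5  -3      4       1  |       42 ]
[ 0   4     -8      -5  |      -52 ]
[ 0   0  -33/5   -9/20  |   -108/5 ]
[ 0   0      0  -36/11  |  -144/11 ]
Back-substitution:
s = (-144/11) / (-36/11) = 4
r = (-108/5 - (-9/20)*(4)) / (-33/5) = 3
q = (-52 - (-8)*(3) - (-5)*(4)) / 4 = -2
p = (42 - (-3)*(-2) - (4)*(3) - (1)*(4)) / 5 = 4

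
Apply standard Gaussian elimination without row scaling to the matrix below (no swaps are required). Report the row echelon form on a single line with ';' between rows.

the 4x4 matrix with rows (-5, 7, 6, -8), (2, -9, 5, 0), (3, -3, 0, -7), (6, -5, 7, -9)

REF = [-5 7 6 -8; 0 -31/5 37/5 -16/5; 0 0 156/31 -385/31; 0 0 0 1927/78]

Forward elimination:
R2 <- R2 - (-2/5)*R1:  [     0  -31/5   37/5  -16/5 ]
R3 <- R3 - (-3/5)*R1:  [     0    6/5   18/5  -59/5 ]
R4 <- R4 - (-6/5)*R1:  [     0   17/5   71/5  -93/5 ]
R3 <- R3 - (-6/31)*R2:  [       0        0   156/31  -385/31 ]
R4 <- R4 - (-17/31)*R2:  [       0        0   566/31  -631/31 ]
R4 <- R4 - (283/78)*R3:  [       0        0        0  1927/78 ]
Row echelon form:
[ -5      7       6       -8 ]
[  0  -31/5    37/5    -16/5 ]
[  0      0  156/31  -385/31 ]
[  0      0       0  1927/78 ]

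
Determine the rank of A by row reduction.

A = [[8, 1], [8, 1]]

rank(A) = 1

Row reduction:
R2 <- R2 - (1)*R1:  [ 0  0 ]
Row echelon form:
[ 8  1 ]
[ 0  0 ]
Nonzero rows / pivot columns: 1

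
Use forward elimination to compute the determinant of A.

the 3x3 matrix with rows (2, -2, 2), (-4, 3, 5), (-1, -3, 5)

det(A) = 60

Forward elimination:
R2 <- R2 - (-2)*R1:  [  0  -1   9 ]
R3 <- R3 - (-1/2)*R1:  [  0  -4   6 ]
R3 <- R3 - (4)*R2:  [   0    0  -30 ]
Upper-triangular form:
[ 2  -2    2 ]
[ 0  -1    9 ]
[ 0   0  -30 ]
det(A) = (-1)^0 * (2) * (-1) * (-30) = 60  (0 row swaps -> sign +1)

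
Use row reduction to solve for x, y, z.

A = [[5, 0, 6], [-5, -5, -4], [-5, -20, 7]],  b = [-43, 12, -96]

Forward elimination on [A|b]:
R2 <- R2 - (-1)*R1:  [   0   -5    2  -31 ]
R3 <- R3 - (-1)*R1:  [    0   -20    13  -139 ]
R3 <- R3 - (4)*R2:  [   0    0    5  -15 ]
Row echelon form:
[ 5   0  6  |  -43 ]
[ 0  -5  2  |  -31 ]
[ 0   0  5  |  -15 ]
Back-substitution:
z = (-15) / 5 = -3
y = (-31 - (2)*(-3)) / -5 = 5
x = (-43 - (6)*(-3)) / 5 = -5

(-5, 5, -3)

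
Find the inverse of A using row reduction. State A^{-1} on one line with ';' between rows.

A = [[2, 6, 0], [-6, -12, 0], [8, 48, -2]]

Gauss-Jordan on [A | I]:
R1 <- (1/2)*R1:  [   1    3    0  |  1/2    0    0 ]
R2 <- R2 - (-6)*R1:  [ 0  6  0  |  3  1  0 ]
R3 <- R3 - (8)*R1:  [  0  24  -2  |  -4   0   1 ]
R2 <- (1/6)*R2:  [   0    1    0  |  1/2  1/6    0 ]
R1 <- R1 - (3)*R2:  [    1     0     0  |    -1  -1/2     0 ]
R3 <- R3 - (24)*R2:  [   0    0   -2  |  -16   -4    1 ]
R3 <- (1/-2)*R3:  [    0     0     1  |     8     2  -1/2 ]
Right block of [I | A^{-1}] is the inverse:
[  -1  -1/2     0 ]
[ 1/2   1/6     0 ]
[   8     2  -1/2 ]

inverse = [-1 -1/2 0; 1/2 1/6 0; 8 2 -1/2]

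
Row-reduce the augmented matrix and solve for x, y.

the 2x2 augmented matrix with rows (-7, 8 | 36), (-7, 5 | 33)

Forward elimination on [A|b]:
R2 <- R2 - (1)*R1:  [  0  -3  -3 ]
Row echelon form:
[ -7   8  |  36 ]
[  0  -3  |  -3 ]
Back-substitution:
y = (-3) / -3 = 1
x = (36 - (8)*(1)) / -7 = -4

(-4, 1)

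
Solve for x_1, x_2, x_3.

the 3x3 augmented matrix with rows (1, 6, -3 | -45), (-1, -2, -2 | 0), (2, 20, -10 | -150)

(0, -5, 5)

Forward elimination on [A|b]:
R2 <- R2 - (-1)*R1:  [   0    4   -5  -45 ]
R3 <- R3 - (2)*R1:  [   0    8   -4  -60 ]
R3 <- R3 - (2)*R2:  [  0   0   6  30 ]
Row echelon form:
[ 1  6  -3  |  -45 ]
[ 0  4  -5  |  -45 ]
[ 0  0   6  |   30 ]
Back-substitution:
x_3 = (30) / 6 = 5
x_2 = (-45 - (-5)*(5)) / 4 = -5
x_1 = (-45 - (6)*(-5) - (-3)*(5)) / 1 = 0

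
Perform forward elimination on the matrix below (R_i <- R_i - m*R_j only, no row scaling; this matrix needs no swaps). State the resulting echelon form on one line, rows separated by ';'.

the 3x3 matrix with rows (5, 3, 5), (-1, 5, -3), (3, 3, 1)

REF = [5 3 5; 0 28/5 -2; 0 0 -11/7]

Forward elimination:
R2 <- R2 - (-1/5)*R1:  [    0  28/5    -2 ]
R3 <- R3 - (3/5)*R1:  [   0  6/5   -2 ]
R3 <- R3 - (3/14)*R2:  [     0      0  -11/7 ]
Row echelon form:
[ 5     3      5 ]
[ 0  28/5     -2 ]
[ 0     0  -11/7 ]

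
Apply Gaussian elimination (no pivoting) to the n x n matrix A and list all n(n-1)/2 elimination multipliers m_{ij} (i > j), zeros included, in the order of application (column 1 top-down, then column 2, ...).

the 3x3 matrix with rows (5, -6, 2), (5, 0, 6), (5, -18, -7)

multipliers: 1, 1, -2

Forward elimination:
R2 <- R2 - (1)*R1:  [ 0  6  4 ]
R3 <- R3 - (1)*R1:  [   0  -12   -9 ]
R3 <- R3 - (-2)*R2:  [  0   0  -1 ]
Multipliers (in order of application): m_{21} = 1, m_{31} = 1, m_{32} = -2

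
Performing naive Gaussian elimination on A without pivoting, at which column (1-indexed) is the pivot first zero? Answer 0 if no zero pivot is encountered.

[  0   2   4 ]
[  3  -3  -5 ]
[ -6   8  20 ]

Naive forward elimination:
Pivot entry (1,1) is zero but row 2 has 3 in column 1 -> naive elimination stops; a row interchange (e.g. R1 <-> R2) would be required here.

first zero-pivot column = 1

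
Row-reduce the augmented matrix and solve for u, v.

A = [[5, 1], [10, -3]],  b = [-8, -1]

(-1, -3)

Forward elimination on [A|b]:
R2 <- R2 - (2)*R1:  [  0  -5  15 ]
Row echelon form:
[ 5   1  |  -8 ]
[ 0  -5  |  15 ]
Back-substitution:
v = (15) / -5 = -3
u = (-8 - (1)*(-3)) / 5 = -1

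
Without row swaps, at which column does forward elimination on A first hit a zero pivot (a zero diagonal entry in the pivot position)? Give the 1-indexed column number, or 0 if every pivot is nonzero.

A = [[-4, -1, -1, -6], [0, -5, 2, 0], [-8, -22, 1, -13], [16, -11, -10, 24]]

Naive forward elimination:
R3 <- R3 - (2)*R1:  [   0  -20    3   -1 ]
R4 <- R4 - (-4)*R1:  [   0  -15  -14    0 ]
R3 <- R3 - (4)*R2:  [  0   0  -5  -1 ]
R4 <- R4 - (3)*R2:  [   0    0  -20    0 ]
R4 <- R4 - (4)*R3:  [ 0  0  0  4 ]
All pivots nonzero; naive elimination completes without hitting a zero pivot.

first zero-pivot column = 0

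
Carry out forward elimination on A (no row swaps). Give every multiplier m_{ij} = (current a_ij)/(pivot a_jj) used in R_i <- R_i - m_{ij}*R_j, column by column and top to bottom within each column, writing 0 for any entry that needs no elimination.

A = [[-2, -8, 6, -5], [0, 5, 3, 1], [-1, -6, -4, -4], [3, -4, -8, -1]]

multipliers: 0, 1/2, -3/2, -2/5, -16/5, -53/29

Forward elimination:
R2: entry in column 1 is already 0 -> m_{21} = 0 (no row operation needed)
R3 <- R3 - (1/2)*R1:  [    0    -2    -7  -3/2 ]
R4 <- R4 - (-3/2)*R1:  [     0    -16      1  -17/2 ]
R3 <- R3 - (-2/5)*R2:  [      0       0   -29/5  -11/10 ]
R4 <- R4 - (-16/5)*R2:  [      0       0    53/5  -53/10 ]
R4 <- R4 - (-53/29)*R3:  [       0        0        0  -212/29 ]
Multipliers (in order of application): m_{21} = 0, m_{31} = 1/2, m_{41} = -3/2, m_{32} = -2/5, m_{42} = -16/5, m_{43} = -53/29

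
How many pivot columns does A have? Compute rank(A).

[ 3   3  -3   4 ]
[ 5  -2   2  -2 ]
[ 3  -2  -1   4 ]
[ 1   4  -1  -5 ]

rank(A) = 4

Row reduction:
R2 <- R2 - (5/3)*R1:  [     0     -7      7  -26/3 ]
R3 <- R3 - (1)*R1:  [  0  -5   2   0 ]
R4 <- R4 - (1/3)*R1:  [     0      3      0  -19/3 ]
R3 <- R3 - (5/7)*R2:  [      0       0      -3  130/21 ]
R4 <- R4 - (-3/7)*R2:  [       0        0        3  -211/21 ]
R4 <- R4 - (-1)*R3:  [     0      0      0  -27/7 ]
Row echelon form:
[ 3   3  -3       4 ]
[ 0  -7   7   -26/3 ]
[ 0   0  -3  130/21 ]
[ 0   0   0   -27/7 ]
Nonzero rows / pivot columns: 4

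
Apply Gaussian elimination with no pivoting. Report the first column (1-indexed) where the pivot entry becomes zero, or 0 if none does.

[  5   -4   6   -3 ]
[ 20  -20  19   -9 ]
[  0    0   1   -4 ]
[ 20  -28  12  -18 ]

Naive forward elimination:
R2 <- R2 - (4)*R1:  [  0  -4  -5   3 ]
R4 <- R4 - (4)*R1:  [   0  -12  -12   -6 ]
R4 <- R4 - (3)*R2:  [   0    0    3  -15 ]
R4 <- R4 - (3)*R3:  [  0   0   0  -3 ]
All pivots nonzero; naive elimination completes without hitting a zero pivot.

first zero-pivot column = 0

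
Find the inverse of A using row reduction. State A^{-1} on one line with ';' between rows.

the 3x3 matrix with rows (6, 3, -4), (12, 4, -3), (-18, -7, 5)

Gauss-Jordan on [A | I]:
R1 <- (1/6)*R1:  [    1   1/2  -2/3  |   1/6     0     0 ]
R2 <- R2 - (12)*R1:  [  0  -2   5  |  -2   1   0 ]
R3 <- R3 - (-18)*R1:  [  0   2  -7  |   3   0   1 ]
R2 <- (1/-2)*R2:  [    0     1  -5/2  |     1  -1/2     0 ]
R1 <- R1 - (1/2)*R2:  [    1     0  7/12  |  -1/3   1/4     0 ]
R3 <- R3 - (2)*R2:  [  0   0  -2  |   1   1   1 ]
R3 <- (1/-2)*R3:  [    0     0     1  |  -1/2  -1/2  -1/2 ]
R1 <- R1 - (7/12)*R3:  [     1      0      0  |  -1/24  13/24   7/24 ]
R2 <- R2 - (-5/2)*R3:  [    0     1     0  |  -1/4  -7/4  -5/4 ]
Right block of [I | A^{-1}] is the inverse:
[ -1/24  13/24  7/24 ]
[  -1/4   -7/4  -5/4 ]
[  -1/2   -1/2  -1/2 ]

inverse = [-1/24 13/24 7/24; -1/4 -7/4 -5/4; -1/2 -1/2 -1/2]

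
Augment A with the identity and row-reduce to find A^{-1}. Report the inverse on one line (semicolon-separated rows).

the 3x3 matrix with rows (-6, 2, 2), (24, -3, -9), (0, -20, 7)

Gauss-Jordan on [A | I]:
R1 <- (1/-6)*R1:  [    1  -1/3  -1/3  |  -1/6     0     0 ]
R2 <- R2 - (24)*R1:  [  0   5  -1  |   4   1   0 ]
R2 <- (1/5)*R2:  [    0     1  -1/5  |   4/5   1/5     0 ]
R1 <- R1 - (-1/3)*R2:  [    1     0  -2/5  |  1/10  1/15     0 ]
R3 <- R3 - (-20)*R2:  [  0   0   3  |  16   4   1 ]
R3 <- (1/3)*R3:  [    0     0     1  |  16/3   4/3   1/3 ]
R1 <- R1 - (-2/5)*R3:  [     1      0      0  |  67/30    3/5   2/15 ]
R2 <- R2 - (-1/5)*R3:  [     0      1      0  |  28/15   7/15   1/15 ]
Right block of [I | A^{-1}] is the inverse:
[ 67/30   3/5  2/15 ]
[ 28/15  7/15  1/15 ]
[  16/3   4/3   1/3 ]

inverse = [67/30 3/5 2/15; 28/15 7/15 1/15; 16/3 4/3 1/3]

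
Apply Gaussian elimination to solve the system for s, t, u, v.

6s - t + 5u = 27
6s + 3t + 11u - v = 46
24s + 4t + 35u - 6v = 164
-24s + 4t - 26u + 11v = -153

(3, 1, 2, -3)

Forward elimination on [A|b]:
R2 <- R2 - (1)*R1:  [  0   4   6  -1  19 ]
R3 <- R3 - (4)*R1:  [  0   8  15  -6  56 ]
R4 <- R4 - (-4)*R1:  [   0    0   -6   11  -45 ]
R3 <- R3 - (2)*R2:  [  0   0   3  -4  18 ]
R4 <- R4 - (-2)*R3:  [  0   0   0   3  -9 ]
Row echelon form:
[ 6  -1  5   0  |  27 ]
[ 0   4  6  -1  |  19 ]
[ 0   0  3  -4  |  18 ]
[ 0   0  0   3  |  -9 ]
Back-substitution:
v = (-9) / 3 = -3
u = (18 - (-4)*(-3)) / 3 = 2
t = (19 - (6)*(2) - (-1)*(-3)) / 4 = 1
s = (27 - (-1)*(1) - (5)*(2)) / 6 = 3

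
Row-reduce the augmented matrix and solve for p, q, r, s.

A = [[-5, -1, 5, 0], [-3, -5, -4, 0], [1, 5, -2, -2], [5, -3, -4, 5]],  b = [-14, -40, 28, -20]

Forward elimination on [A|b]:
R2 <- R2 - (3/5)*R1:  [      0   -22/5      -7       0  -158/5 ]
R3 <- R3 - (-1/5)*R1:  [     0   24/5     -1     -2  126/5 ]
R4 <- R4 - (-1)*R1:  [   0   -4    1    5  -34 ]
R3 <- R3 - (-12/11)*R2:  [       0        0   -95/11       -2  -102/11 ]
R4 <- R4 - (10/11)*R2:  [      0       0   81/11       5  -58/11 ]
R4 <- R4 - (-81/95)*R3:  [        0         0         0    313/95  -1252/95 ]
Row echelon form:
[ -5     -1       5       0  |       -14 ]
[  0  -22/5      -7       0  |    -158/5 ]
[  0      0  -95/11      -2  |   -102/11 ]
[  0      0       0  313/95  |  -1252/95 ]
Back-substitution:
s = (-1252/95) / (313/95) = -4
r = (-102/11 - (-2)*(-4)) / (-95/11) = 2
q = (-158/5 - (-7)*(2)) / (-22/5) = 4
p = (-14 - (-1)*(4) - (5)*(2)) / -5 = 4

(4, 4, 2, -4)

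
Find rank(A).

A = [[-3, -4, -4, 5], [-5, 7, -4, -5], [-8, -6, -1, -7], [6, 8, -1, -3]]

Row reduction:
R2 <- R2 - (5/3)*R1:  [     0   41/3    8/3  -40/3 ]
R3 <- R3 - (8/3)*R1:  [     0   14/3   29/3  -61/3 ]
R4 <- R4 - (-2)*R1:  [  0   0  -9   7 ]
R3 <- R3 - (14/41)*R2:  [       0        0   359/41  -647/41 ]
R4 <- R4 - (-369/359)*R3:  [         0          0          0  -3310/359 ]
Row echelon form:
[ -3    -4      -4          5 ]
[  0  41/3     8/3      -40/3 ]
[  0     0  359/41    -647/41 ]
[  0     0       0  -3310/359 ]
Nonzero rows / pivot columns: 4

rank(A) = 4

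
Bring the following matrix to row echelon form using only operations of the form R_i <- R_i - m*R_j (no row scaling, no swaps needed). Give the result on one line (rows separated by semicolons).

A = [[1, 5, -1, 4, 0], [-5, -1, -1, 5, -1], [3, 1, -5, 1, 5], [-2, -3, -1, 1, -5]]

Forward elimination:
R2 <- R2 - (-5)*R1:  [  0  24  -6  25  -1 ]
R3 <- R3 - (3)*R1:  [   0  -14   -2  -11    5 ]
R4 <- R4 - (-2)*R1:  [  0   7  -3   9  -5 ]
R3 <- R3 - (-7/12)*R2:  [     0      0  -11/2  43/12  53/12 ]
R4 <- R4 - (7/24)*R2:  [       0        0     -5/4    41/24  -113/24 ]
R4 <- R4 - (5/22)*R3:  [       0        0        0    59/66  -377/66 ]
Row echelon form:
[ 1   5     -1      4        0 ]
[ 0  24     -6     25       -1 ]
[ 0   0  -11/2  43/12    53/12 ]
[ 0   0      0  59/66  -377/66 ]

REF = [1 5 -1 4 0; 0 24 -6 25 -1; 0 0 -11/2 43/12 53/12; 0 0 0 59/66 -377/66]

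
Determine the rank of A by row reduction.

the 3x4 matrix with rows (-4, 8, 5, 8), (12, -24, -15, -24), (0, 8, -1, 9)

rank(A) = 2

Row reduction:
R2 <- R2 - (-3)*R1:  [ 0  0  0  0 ]
R2 <-> R3   (pivot in column 2 was zero)
[ -4  8   5  8 ]
[  0  8  -1  9 ]
[  0  0   0  0 ]
Row echelon form:
[ -4  8   5  8 ]
[  0  8  -1  9 ]
[  0  0   0  0 ]
Nonzero rows / pivot columns: 2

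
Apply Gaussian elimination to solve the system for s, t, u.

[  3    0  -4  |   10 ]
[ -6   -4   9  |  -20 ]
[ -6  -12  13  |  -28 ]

(-2, -1, -4)

Forward elimination on [A|b]:
R2 <- R2 - (-2)*R1:  [  0  -4   1   0 ]
R3 <- R3 - (-2)*R1:  [   0  -12    5   -8 ]
R3 <- R3 - (3)*R2:  [  0   0   2  -8 ]
Row echelon form:
[ 3   0  -4  |  10 ]
[ 0  -4   1  |   0 ]
[ 0   0   2  |  -8 ]
Back-substitution:
u = (-8) / 2 = -4
t = (0 - (1)*(-4)) / -4 = -1
s = (10 - (-4)*(-4)) / 3 = -2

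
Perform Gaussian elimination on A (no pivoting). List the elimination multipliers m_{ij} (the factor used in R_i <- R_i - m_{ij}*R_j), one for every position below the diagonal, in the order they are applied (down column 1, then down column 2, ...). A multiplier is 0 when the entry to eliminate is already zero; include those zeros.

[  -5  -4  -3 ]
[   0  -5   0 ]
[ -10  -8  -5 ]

multipliers: 0, 2, 0

Forward elimination:
R2: entry in column 1 is already 0 -> m_{21} = 0 (no row operation needed)
R3 <- R3 - (2)*R1:  [ 0  0  1 ]
R3: entry in column 2 is already 0 -> m_{32} = 0 (no row operation needed)
Multipliers (in order of application): m_{21} = 0, m_{31} = 2, m_{32} = 0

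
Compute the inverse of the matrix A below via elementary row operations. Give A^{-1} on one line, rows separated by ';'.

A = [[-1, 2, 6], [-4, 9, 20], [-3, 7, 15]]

inverse = [5 -12 14; 0 -3 4; 1 -1 1]

Gauss-Jordan on [A | I]:
R1 <- (1/-1)*R1:  [  1  -2  -6  |  -1   0   0 ]
R2 <- R2 - (-4)*R1:  [  0   1  -4  |  -4   1   0 ]
R3 <- R3 - (-3)*R1:  [  0   1  -3  |  -3   0   1 ]
R1 <- R1 - (-2)*R2:  [   1    0  -14  |   -9    2    0 ]
R3 <- R3 - (1)*R2:  [  0   0   1  |   1  -1   1 ]
R1 <- R1 - (-14)*R3:  [   1    0    0  |    5  -12   14 ]
R2 <- R2 - (-4)*R3:  [  0   1   0  |   0  -3   4 ]
Right block of [I | A^{-1}] is the inverse:
[ 5  -12  14 ]
[ 0   -3   4 ]
[ 1   -1   1 ]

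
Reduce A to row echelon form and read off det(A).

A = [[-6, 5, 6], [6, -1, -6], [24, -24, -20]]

Forward elimination:
R2 <- R2 - (-1)*R1:  [ 0  4  0 ]
R3 <- R3 - (-4)*R1:  [  0  -4   4 ]
R3 <- R3 - (-1)*R2:  [ 0  0  4 ]
Upper-triangular form:
[ -6  5  6 ]
[  0  4  0 ]
[  0  0  4 ]
det(A) = (-1)^0 * (-6) * (4) * (4) = -96  (0 row swaps -> sign +1)

det(A) = -96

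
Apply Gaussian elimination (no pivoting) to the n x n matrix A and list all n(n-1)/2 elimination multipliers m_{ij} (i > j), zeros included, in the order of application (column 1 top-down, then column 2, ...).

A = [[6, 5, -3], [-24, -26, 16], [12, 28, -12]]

multipliers: -4, 2, -3

Forward elimination:
R2 <- R2 - (-4)*R1:  [  0  -6   4 ]
R3 <- R3 - (2)*R1:  [  0  18  -6 ]
R3 <- R3 - (-3)*R2:  [ 0  0  6 ]
Multipliers (in order of application): m_{21} = -4, m_{31} = 2, m_{32} = -3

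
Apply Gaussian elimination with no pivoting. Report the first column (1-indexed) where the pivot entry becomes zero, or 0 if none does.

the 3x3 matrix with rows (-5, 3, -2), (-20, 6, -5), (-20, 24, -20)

first zero-pivot column = 0

Naive forward elimination:
R2 <- R2 - (4)*R1:  [  0  -6   3 ]
R3 <- R3 - (4)*R1:  [   0   12  -12 ]
R3 <- R3 - (-2)*R2:  [  0   0  -6 ]
All pivots nonzero; naive elimination completes without hitting a zero pivot.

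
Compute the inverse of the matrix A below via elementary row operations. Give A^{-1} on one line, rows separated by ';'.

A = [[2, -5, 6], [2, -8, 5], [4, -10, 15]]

Gauss-Jordan on [A | I]:
R1 <- (1/2)*R1:  [    1  -5/2     3  |   1/2     0     0 ]
R2 <- R2 - (2)*R1:  [  0  -3  -1  |  -1   1   0 ]
R3 <- R3 - (4)*R1:  [  0   0   3  |  -2   0   1 ]
R2 <- (1/-3)*R2:  [    0     1   1/3  |   1/3  -1/3     0 ]
R1 <- R1 - (-5/2)*R2:  [    1     0  23/6  |   4/3  -5/6     0 ]
R3 <- (1/3)*R3:  [    0     0     1  |  -2/3     0   1/3 ]
R1 <- R1 - (23/6)*R3:  [      1       0       0  |    35/9    -5/6  -23/18 ]
R2 <- R2 - (1/3)*R3:  [    0     1     0  |   5/9  -1/3  -1/9 ]
Right block of [I | A^{-1}] is the inverse:
[ 35/9  -5/6  -23/18 ]
[  5/9  -1/3    -1/9 ]
[ -2/3     0     1/3 ]

inverse = [35/9 -5/6 -23/18; 5/9 -1/3 -1/9; -2/3 0 1/3]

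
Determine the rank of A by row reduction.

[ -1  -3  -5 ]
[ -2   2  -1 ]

Row reduction:
R2 <- R2 - (2)*R1:  [ 0  8  9 ]
Row echelon form:
[ -1  -3  -5 ]
[  0   8   9 ]
Nonzero rows / pivot columns: 2

rank(A) = 2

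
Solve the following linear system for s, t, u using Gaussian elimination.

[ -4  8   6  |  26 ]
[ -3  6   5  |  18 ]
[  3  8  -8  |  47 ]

(-3, 4, -3)

Forward elimination on [A|b]:
R2 <- R2 - (3/4)*R1:  [    0     0   1/2  -3/2 ]
R3 <- R3 - (-3/4)*R1:  [     0     14   -7/2  133/2 ]
R2 <-> R3   (pivot in column 2 was zero)
[ -4   8     6     26 ]
[  0  14  -7/2  133/2 ]
[  0   0   1/2   -3/2 ]
Row echelon form:
[ -4   8     6  |     26 ]
[  0  14  -7/2  |  133/2 ]
[  0   0   1/2  |   -3/2 ]
Back-substitution:
u = (-3/2) / (1/2) = -3
t = (133/2 - (-7/2)*(-3)) / 14 = 4
s = (26 - (8)*(4) - (6)*(-3)) / -4 = -3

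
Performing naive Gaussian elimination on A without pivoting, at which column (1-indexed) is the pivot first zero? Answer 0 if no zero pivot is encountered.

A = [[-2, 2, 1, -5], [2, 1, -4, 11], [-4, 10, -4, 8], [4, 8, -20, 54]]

Naive forward elimination:
R2 <- R2 - (-1)*R1:  [  0   3  -3   6 ]
R3 <- R3 - (2)*R1:  [  0   6  -6  18 ]
R4 <- R4 - (-2)*R1:  [   0   12  -18   44 ]
R3 <- R3 - (2)*R2:  [ 0  0  0  6 ]
R4 <- R4 - (4)*R2:  [  0   0  -6  20 ]
Matrix at this point:
[ -2  2   1  -5 ]
[  0  3  -3   6 ]
[  0  0   0   6 ]
[  0  0  -6  20 ]
Pivot entry (3,3) is zero but row 4 has -6 in column 3 -> naive elimination stops; a row interchange (e.g. R3 <-> R4) would be required here.

first zero-pivot column = 3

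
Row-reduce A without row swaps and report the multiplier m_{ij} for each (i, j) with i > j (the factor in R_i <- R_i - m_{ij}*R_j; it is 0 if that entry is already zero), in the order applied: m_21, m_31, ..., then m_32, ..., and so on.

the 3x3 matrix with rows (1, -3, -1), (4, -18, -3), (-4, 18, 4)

multipliers: 4, -4, -1

Forward elimination:
R2 <- R2 - (4)*R1:  [  0  -6   1 ]
R3 <- R3 - (-4)*R1:  [ 0  6  0 ]
R3 <- R3 - (-1)*R2:  [ 0  0  1 ]
Multipliers (in order of application): m_{21} = 4, m_{31} = -4, m_{32} = -1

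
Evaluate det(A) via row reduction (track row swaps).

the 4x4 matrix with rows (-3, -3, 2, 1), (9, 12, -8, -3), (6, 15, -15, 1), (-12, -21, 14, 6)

Forward elimination:
R2 <- R2 - (-3)*R1:  [  0   3  -2   0 ]
R3 <- R3 - (-2)*R1:  [   0    9  -11    3 ]
R4 <- R4 - (4)*R1:  [  0  -9   6   2 ]
R3 <- R3 - (3)*R2:  [  0   0  -5   3 ]
R4 <- R4 - (-3)*R2:  [ 0  0  0  2 ]
Upper-triangular form:
[ -3  -3   2  1 ]
[  0   3  -2  0 ]
[  0   0  -5  3 ]
[  0   0   0  2 ]
det(A) = (-1)^0 * (-3) * (3) * (-5) * (2) = 90  (0 row swaps -> sign +1)

det(A) = 90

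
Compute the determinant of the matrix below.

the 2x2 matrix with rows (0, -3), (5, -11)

det(A) = 15

Forward elimination:
R1 <-> R2   (pivot in column 1 was zero)
[ 5  -11 ]
[ 0   -3 ]
Upper-triangular form:
[ 5  -11 ]
[ 0   -3 ]
det(A) = (-1)^1 * (5) * (-3) = 15  (1 row swap -> sign -1)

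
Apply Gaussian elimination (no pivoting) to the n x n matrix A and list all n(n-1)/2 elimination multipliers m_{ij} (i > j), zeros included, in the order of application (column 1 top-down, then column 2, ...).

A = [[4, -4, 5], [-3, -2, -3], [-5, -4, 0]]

multipliers: -3/4, -5/4, 9/5

Forward elimination:
R2 <- R2 - (-3/4)*R1:  [   0   -5  3/4 ]
R3 <- R3 - (-5/4)*R1:  [    0    -9  25/4 ]
R3 <- R3 - (9/5)*R2:  [     0      0  49/10 ]
Multipliers (in order of application): m_{21} = -3/4, m_{31} = -5/4, m_{32} = 9/5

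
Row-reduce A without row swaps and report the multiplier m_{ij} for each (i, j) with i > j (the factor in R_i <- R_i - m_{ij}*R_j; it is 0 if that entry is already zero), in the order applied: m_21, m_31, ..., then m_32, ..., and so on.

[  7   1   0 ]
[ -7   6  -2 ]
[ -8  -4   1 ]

multipliers: -1, -8/7, -20/49

Forward elimination:
R2 <- R2 - (-1)*R1:  [  0   7  -2 ]
R3 <- R3 - (-8/7)*R1:  [     0  -20/7      1 ]
R3 <- R3 - (-20/49)*R2:  [    0     0  9/49 ]
Multipliers (in order of application): m_{21} = -1, m_{31} = -8/7, m_{32} = -20/49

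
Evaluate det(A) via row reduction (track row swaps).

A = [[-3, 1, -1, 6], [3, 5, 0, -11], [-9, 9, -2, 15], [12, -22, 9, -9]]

Forward elimination:
R2 <- R2 - (-1)*R1:  [  0   6  -1  -5 ]
R3 <- R3 - (3)*R1:  [  0   6   1  -3 ]
R4 <- R4 - (-4)*R1:  [   0  -18    5   15 ]
R3 <- R3 - (1)*R2:  [ 0  0  2  2 ]
R4 <- R4 - (-3)*R2:  [ 0  0  2  0 ]
R4 <- R4 - (1)*R3:  [  0   0   0  -2 ]
Upper-triangular form:
[ -3  1  -1   6 ]
[  0  6  -1  -5 ]
[  0  0   2   2 ]
[  0  0   0  -2 ]
det(A) = (-1)^0 * (-3) * (6) * (2) * (-2) = 72  (0 row swaps -> sign +1)

det(A) = 72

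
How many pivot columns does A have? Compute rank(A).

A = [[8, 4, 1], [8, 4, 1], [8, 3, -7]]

Row reduction:
R2 <- R2 - (1)*R1:  [ 0  0  0 ]
R3 <- R3 - (1)*R1:  [  0  -1  -8 ]
R2 <-> R3   (pivot in column 2 was zero)
[ 8   4   1 ]
[ 0  -1  -8 ]
[ 0   0   0 ]
Row echelon form:
[ 8   4   1 ]
[ 0  -1  -8 ]
[ 0   0   0 ]
Nonzero rows / pivot columns: 2

rank(A) = 2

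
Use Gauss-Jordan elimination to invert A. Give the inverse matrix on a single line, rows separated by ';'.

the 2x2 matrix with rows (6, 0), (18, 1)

Gauss-Jordan on [A | I]:
R1 <- (1/6)*R1:  [   1    0  |  1/6    0 ]
R2 <- R2 - (18)*R1:  [  0   1  |  -3   1 ]
Right block of [I | A^{-1}] is the inverse:
[ 1/6  0 ]
[  -3  1 ]

inverse = [1/6 0; -3 1]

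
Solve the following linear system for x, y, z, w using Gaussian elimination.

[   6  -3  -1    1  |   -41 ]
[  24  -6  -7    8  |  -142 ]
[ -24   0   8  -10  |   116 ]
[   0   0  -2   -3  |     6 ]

Forward elimination on [A|b]:
R2 <- R2 - (4)*R1:  [  0   6  -3   4  22 ]
R3 <- R3 - (-4)*R1:  [   0  -12    4   -6  -48 ]
R3 <- R3 - (-2)*R2:  [  0   0  -2   2  -4 ]
R4 <- R4 - (1)*R3:  [  0   0   0  -5  10 ]
Row echelon form:
[ 6  -3  -1   1  |  -41 ]
[ 0   6  -3   4  |   22 ]
[ 0   0  -2   2  |   -4 ]
[ 0   0   0  -5  |   10 ]
Back-substitution:
w = (10) / -5 = -2
z = (-4 - (2)*(-2)) / -2 = 0
y = (22 - (-3)*(0) - (4)*(-2)) / 6 = 5
x = (-41 - (-3)*(5) - (-1)*(0) - (1)*(-2)) / 6 = -4

(-4, 5, 0, -2)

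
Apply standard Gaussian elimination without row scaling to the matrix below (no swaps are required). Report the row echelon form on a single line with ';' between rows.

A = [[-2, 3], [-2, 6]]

REF = [-2 3; 0 3]

Forward elimination:
R2 <- R2 - (1)*R1:  [ 0  3 ]
Row echelon form:
[ -2  3 ]
[  0  3 ]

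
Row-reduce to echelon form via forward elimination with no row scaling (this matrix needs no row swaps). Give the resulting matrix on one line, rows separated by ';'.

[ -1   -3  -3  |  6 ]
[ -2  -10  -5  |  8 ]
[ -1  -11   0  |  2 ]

REF = [-1 -3 -3 6; 0 -4 1 -4; 0 0 1 4]

Forward elimination:
R2 <- R2 - (2)*R1:  [  0  -4   1  -4 ]
R3 <- R3 - (1)*R1:  [  0  -8   3  -4 ]
R3 <- R3 - (2)*R2:  [ 0  0  1  4 ]
Row echelon form:
[ -1  -3  -3  |   6 ]
[  0  -4   1  |  -4 ]
[  0   0   1  |   4 ]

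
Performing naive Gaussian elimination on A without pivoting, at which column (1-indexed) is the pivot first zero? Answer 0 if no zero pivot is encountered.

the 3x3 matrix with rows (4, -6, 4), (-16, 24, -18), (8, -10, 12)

first zero-pivot column = 2

Naive forward elimination:
R2 <- R2 - (-4)*R1:  [  0   0  -2 ]
R3 <- R3 - (2)*R1:  [ 0  2  4 ]
Matrix at this point:
[ 4  -6   4 ]
[ 0   0  -2 ]
[ 0   2   4 ]
Pivot entry (2,2) is zero but row 3 has 2 in column 2 -> naive elimination stops; a row interchange (e.g. R2 <-> R3) would be required here.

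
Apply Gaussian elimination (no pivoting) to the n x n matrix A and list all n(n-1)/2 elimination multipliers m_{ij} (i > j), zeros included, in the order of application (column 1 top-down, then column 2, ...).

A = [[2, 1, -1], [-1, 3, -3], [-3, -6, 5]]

multipliers: -1/2, -3/2, -9/7

Forward elimination:
R2 <- R2 - (-1/2)*R1:  [    0   7/2  -7/2 ]
R3 <- R3 - (-3/2)*R1:  [    0  -9/2   7/2 ]
R3 <- R3 - (-9/7)*R2:  [  0   0  -1 ]
Multipliers (in order of application): m_{21} = -1/2, m_{31} = -3/2, m_{32} = -9/7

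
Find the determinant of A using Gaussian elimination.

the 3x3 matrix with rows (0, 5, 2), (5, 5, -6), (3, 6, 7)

det(A) = -235

Forward elimination:
R1 <-> R2   (pivot in column 1 was zero)
[ 5  5  -6 ]
[ 0  5   2 ]
[ 3  6   7 ]
R3 <- R3 - (3/5)*R1:  [    0     3  53/5 ]
R3 <- R3 - (3/5)*R2:  [    0     0  47/5 ]
Upper-triangular form:
[ 5  5    -6 ]
[ 0  5     2 ]
[ 0  0  47/5 ]
det(A) = (-1)^1 * (5) * (5) * (47/5) = -235  (1 row swap -> sign -1)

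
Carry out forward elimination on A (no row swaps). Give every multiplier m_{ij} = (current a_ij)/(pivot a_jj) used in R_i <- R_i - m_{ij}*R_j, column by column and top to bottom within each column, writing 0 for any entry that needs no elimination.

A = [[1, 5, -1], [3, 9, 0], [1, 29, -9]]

Forward elimination:
R2 <- R2 - (3)*R1:  [  0  -6   3 ]
R3 <- R3 - (1)*R1:  [  0  24  -8 ]
R3 <- R3 - (-4)*R2:  [ 0  0  4 ]
Multipliers (in order of application): m_{21} = 3, m_{31} = 1, m_{32} = -4

multipliers: 3, 1, -4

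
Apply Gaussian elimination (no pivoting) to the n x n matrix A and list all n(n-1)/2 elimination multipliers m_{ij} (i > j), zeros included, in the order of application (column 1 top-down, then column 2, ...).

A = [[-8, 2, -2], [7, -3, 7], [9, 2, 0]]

multipliers: -7/8, -9/8, -17/5

Forward elimination:
R2 <- R2 - (-7/8)*R1:  [    0  -5/4  21/4 ]
R3 <- R3 - (-9/8)*R1:  [    0  17/4  -9/4 ]
R3 <- R3 - (-17/5)*R2:  [    0     0  78/5 ]
Multipliers (in order of application): m_{21} = -7/8, m_{31} = -9/8, m_{32} = -17/5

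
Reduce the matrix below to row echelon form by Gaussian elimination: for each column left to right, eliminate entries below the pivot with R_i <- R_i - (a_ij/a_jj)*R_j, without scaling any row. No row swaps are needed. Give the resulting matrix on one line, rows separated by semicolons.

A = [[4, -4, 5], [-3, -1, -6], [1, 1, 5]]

REF = [4 -4 5; 0 -4 -9/4; 0 0 21/8]

Forward elimination:
R2 <- R2 - (-3/4)*R1:  [    0    -4  -9/4 ]
R3 <- R3 - (1/4)*R1:  [    0     2  15/4 ]
R3 <- R3 - (-1/2)*R2:  [    0     0  21/8 ]
Row echelon form:
[ 4  -4     5 ]
[ 0  -4  -9/4 ]
[ 0   0  21/8 ]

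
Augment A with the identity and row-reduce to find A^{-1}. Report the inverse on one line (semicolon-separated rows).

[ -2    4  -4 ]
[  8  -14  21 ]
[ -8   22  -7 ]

inverse = [-91/6 -5/2 7/6; -14/3 -3/4 5/12; 8/3 1/2 -1/6]

Gauss-Jordan on [A | I]:
R1 <- (1/-2)*R1:  [    1    -2     2  |  -1/2     0     0 ]
R2 <- R2 - (8)*R1:  [ 0  2  5  |  4  1  0 ]
R3 <- R3 - (-8)*R1:  [  0   6   9  |  -4   0   1 ]
R2 <- (1/2)*R2:  [   0    1  5/2  |    2  1/2    0 ]
R1 <- R1 - (-2)*R2:  [   1    0    7  |  7/2    1    0 ]
R3 <- R3 - (6)*R2:  [   0    0   -6  |  -16   -3    1 ]
R3 <- (1/-6)*R3:  [    0     0     1  |   8/3   1/2  -1/6 ]
R1 <- R1 - (7)*R3:  [     1      0      0  |  -91/6   -5/2    7/6 ]
R2 <- R2 - (5/2)*R3:  [     0      1      0  |  -14/3   -3/4   5/12 ]
Right block of [I | A^{-1}] is the inverse:
[ -91/6  -5/2   7/6 ]
[ -14/3  -3/4  5/12 ]
[   8/3   1/2  -1/6 ]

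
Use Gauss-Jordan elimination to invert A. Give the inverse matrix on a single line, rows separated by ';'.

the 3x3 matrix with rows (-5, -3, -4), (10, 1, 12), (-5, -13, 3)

inverse = [-159/25 -61/25 32/25; 18/5 7/5 -4/5; 5 2 -1]

Gauss-Jordan on [A | I]:
R1 <- (1/-5)*R1:  [    1   3/5   4/5  |  -1/5     0     0 ]
R2 <- R2 - (10)*R1:  [  0  -5   4  |   2   1   0 ]
R3 <- R3 - (-5)*R1:  [   0  -10    7  |   -1    0    1 ]
R2 <- (1/-5)*R2:  [    0     1  -4/5  |  -2/5  -1/5     0 ]
R1 <- R1 - (3/5)*R2:  [     1      0  32/25  |   1/25   3/25      0 ]
R3 <- R3 - (-10)*R2:  [  0   0  -1  |  -5  -2   1 ]
R3 <- (1/-1)*R3:  [  0   0   1  |   5   2  -1 ]
R1 <- R1 - (32/25)*R3:  [       1        0        0  |  -159/25   -61/25    32/25 ]
R2 <- R2 - (-4/5)*R3:  [    0     1     0  |  18/5   7/5  -4/5 ]
Right block of [I | A^{-1}] is the inverse:
[ -159/25  -61/25  32/25 ]
[    18/5     7/5   -4/5 ]
[       5       2     -1 ]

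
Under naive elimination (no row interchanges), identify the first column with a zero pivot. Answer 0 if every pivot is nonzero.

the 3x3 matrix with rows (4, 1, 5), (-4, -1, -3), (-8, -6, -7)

Naive forward elimination:
R2 <- R2 - (-1)*R1:  [ 0  0  2 ]
R3 <- R3 - (-2)*R1:  [  0  -4   3 ]
Matrix at this point:
[ 4   1  5 ]
[ 0   0  2 ]
[ 0  -4  3 ]
Pivot entry (2,2) is zero but row 3 has -4 in column 2 -> naive elimination stops; a row interchange (e.g. R2 <-> R3) would be required here.

first zero-pivot column = 2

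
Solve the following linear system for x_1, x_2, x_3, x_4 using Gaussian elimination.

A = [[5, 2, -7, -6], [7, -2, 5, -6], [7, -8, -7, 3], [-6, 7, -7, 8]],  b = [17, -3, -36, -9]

(-4, 0, -1, -5)

Forward elimination on [A|b]:
R2 <- R2 - (7/5)*R1:  [      0   -24/5    74/5    12/5  -134/5 ]
R3 <- R3 - (7/5)*R1:  [      0   -54/5    14/5    57/5  -299/5 ]
R4 <- R4 - (-6/5)*R1:  [     0   47/5  -77/5    4/5   57/5 ]
R3 <- R3 - (9/4)*R2:  [     0      0  -61/2      6    1/2 ]
R4 <- R4 - (-47/24)*R2:  [       0        0   163/12     11/2  -493/12 ]
R4 <- R4 - (-163/366)*R3:  [         0          0          0    997/122  -4985/122 ]
Row echelon form:
[ 5      2     -7       -6  |         17 ]
[ 0  -24/5   74/5     12/5  |     -134/5 ]
[ 0      0  -61/2        6  |        1/2 ]
[ 0      0      0  997/122  |  -4985/122 ]
Back-substitution:
x_4 = (-4985/122) / (997/122) = -5
x_3 = (1/2 - (6)*(-5)) / (-61/2) = -1
x_2 = (-134/5 - (74/5)*(-1) - (12/5)*(-5)) / (-24/5) = 0
x_1 = (17 - (2)*(0) - (-7)*(-1) - (-6)*(-5)) / 5 = -4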